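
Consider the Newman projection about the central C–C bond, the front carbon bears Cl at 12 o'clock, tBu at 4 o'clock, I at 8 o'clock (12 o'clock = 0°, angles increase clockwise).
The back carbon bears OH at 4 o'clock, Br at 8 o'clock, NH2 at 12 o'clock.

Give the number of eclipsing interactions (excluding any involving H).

Non-H eclipsing pairs: Cl(0°)/NH2(0°); tBu(120°)/OH(120°); I(240°)/Br(240°) — 3 interactions.

3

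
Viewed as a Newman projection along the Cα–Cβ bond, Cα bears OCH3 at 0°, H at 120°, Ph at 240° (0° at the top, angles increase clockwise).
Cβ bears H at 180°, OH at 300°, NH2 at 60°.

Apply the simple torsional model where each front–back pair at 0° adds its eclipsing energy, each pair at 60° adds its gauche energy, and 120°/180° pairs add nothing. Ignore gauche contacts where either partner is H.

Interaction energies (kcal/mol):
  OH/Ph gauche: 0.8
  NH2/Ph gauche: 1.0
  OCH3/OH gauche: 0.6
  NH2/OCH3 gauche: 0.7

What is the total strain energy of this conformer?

2.1 kcal/mol

This conformer (staggered): OCH3(0°)/OH(300°) gauche 0.6; OCH3(0°)/NH2(60°) gauche 0.7; Ph(240°)/OH(300°) gauche 0.8 → 2.1 kcal/mol.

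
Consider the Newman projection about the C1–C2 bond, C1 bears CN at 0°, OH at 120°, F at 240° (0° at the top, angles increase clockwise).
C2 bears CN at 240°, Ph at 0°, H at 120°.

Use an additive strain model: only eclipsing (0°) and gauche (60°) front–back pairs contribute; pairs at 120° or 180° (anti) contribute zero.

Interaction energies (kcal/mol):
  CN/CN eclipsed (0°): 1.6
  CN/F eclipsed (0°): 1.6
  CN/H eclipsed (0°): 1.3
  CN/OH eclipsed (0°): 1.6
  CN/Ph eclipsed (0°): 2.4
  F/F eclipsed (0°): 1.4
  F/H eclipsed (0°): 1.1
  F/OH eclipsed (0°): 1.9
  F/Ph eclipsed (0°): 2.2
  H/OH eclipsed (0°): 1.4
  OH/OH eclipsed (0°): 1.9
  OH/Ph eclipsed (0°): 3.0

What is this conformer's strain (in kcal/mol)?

This conformer (eclipsed): CN(0°)/Ph(0°) eclipsed 2.4; OH(120°)/H(120°) eclipsed 1.4; F(240°)/CN(240°) eclipsed 1.6 → 5.4 kcal/mol.

5.4 kcal/mol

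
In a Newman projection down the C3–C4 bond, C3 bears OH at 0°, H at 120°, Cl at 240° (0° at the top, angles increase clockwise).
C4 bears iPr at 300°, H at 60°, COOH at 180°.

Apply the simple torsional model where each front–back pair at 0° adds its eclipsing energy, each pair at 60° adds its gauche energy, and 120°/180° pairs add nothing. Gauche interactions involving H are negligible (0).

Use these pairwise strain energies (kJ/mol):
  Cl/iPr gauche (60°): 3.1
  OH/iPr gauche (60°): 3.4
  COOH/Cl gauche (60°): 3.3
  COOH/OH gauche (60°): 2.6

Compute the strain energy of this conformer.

This conformer (staggered): OH(0°)/iPr(300°) gauche 3.4; Cl(240°)/iPr(300°) gauche 3.1; Cl(240°)/COOH(180°) gauche 3.3 → 9.8 kJ/mol.

9.8 kJ/mol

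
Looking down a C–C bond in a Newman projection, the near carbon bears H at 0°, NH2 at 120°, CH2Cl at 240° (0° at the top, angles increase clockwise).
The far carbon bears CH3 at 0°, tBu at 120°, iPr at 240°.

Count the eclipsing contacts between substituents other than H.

Non-H eclipsing pairs: NH2(120°)/tBu(120°); CH2Cl(240°)/iPr(240°) — 2 interactions.

2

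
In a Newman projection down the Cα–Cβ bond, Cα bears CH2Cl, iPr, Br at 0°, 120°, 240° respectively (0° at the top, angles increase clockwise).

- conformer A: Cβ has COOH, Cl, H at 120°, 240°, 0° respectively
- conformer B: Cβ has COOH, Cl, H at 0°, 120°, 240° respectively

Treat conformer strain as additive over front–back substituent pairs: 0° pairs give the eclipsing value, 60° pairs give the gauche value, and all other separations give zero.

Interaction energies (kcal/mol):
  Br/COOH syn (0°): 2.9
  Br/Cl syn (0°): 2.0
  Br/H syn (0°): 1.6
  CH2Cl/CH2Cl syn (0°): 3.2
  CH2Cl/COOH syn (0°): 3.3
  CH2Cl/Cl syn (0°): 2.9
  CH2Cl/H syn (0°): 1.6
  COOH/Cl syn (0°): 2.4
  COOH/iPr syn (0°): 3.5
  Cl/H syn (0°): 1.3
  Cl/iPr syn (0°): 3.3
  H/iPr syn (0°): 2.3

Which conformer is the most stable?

A

A (eclipsed): CH2Cl(0°)/H(0°) eclipsed 1.6; iPr(120°)/COOH(120°) eclipsed 3.5; Br(240°)/Cl(240°) eclipsed 2.0 → 7.1 kcal/mol.
B (eclipsed): CH2Cl(0°)/COOH(0°) eclipsed 3.3; iPr(120°)/Cl(120°) eclipsed 3.3; Br(240°)/H(240°) eclipsed 1.6 → 8.2 kcal/mol.
A has the lowest total (7.1 kcal/mol).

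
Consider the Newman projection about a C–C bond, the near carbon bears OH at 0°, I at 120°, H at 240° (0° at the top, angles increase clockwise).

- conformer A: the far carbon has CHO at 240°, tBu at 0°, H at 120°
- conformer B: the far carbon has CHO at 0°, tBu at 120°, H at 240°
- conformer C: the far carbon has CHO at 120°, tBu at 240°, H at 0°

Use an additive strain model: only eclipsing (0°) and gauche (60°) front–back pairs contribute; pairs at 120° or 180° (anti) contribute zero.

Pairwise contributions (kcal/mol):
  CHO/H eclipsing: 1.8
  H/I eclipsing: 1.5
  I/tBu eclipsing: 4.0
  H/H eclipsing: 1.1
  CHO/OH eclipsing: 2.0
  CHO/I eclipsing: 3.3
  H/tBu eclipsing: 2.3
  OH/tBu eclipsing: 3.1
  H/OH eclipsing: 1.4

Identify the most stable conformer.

A (eclipsed): OH(0°)/tBu(0°) eclipsed 3.1; I(120°)/H(120°) eclipsed 1.5; H(240°)/CHO(240°) eclipsed 1.8 → 6.4 kcal/mol.
B (eclipsed): OH(0°)/CHO(0°) eclipsed 2.0; I(120°)/tBu(120°) eclipsed 4.0; H(240°)/H(240°) eclipsed 1.1 → 7.1 kcal/mol.
C (eclipsed): OH(0°)/H(0°) eclipsed 1.4; I(120°)/CHO(120°) eclipsed 3.3; H(240°)/tBu(240°) eclipsed 2.3 → 7.0 kcal/mol.
A has the lowest total (6.4 kcal/mol).

A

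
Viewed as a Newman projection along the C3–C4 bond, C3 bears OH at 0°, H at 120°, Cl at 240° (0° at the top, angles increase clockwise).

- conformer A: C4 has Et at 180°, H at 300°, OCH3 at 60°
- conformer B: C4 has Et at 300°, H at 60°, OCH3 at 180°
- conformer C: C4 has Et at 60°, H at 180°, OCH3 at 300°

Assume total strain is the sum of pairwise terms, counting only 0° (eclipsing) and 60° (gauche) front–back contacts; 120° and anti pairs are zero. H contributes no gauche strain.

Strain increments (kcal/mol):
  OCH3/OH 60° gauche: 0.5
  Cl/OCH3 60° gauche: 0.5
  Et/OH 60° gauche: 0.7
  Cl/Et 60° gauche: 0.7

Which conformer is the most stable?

A

A is staggered. OH at 0° is gauche with OCH3 at 60° (0.5); Cl at 240° is gauche with Et at 180° (0.7). Total 1.2 kcal/mol.
B is staggered. OH at 0° is gauche with Et at 300° (0.7); Cl at 240° is gauche with Et at 300° (0.7); Cl at 240° is gauche with OCH3 at 180° (0.5). Total 1.9 kcal/mol.
C is staggered. OH at 0° is gauche with Et at 60° (0.7); OH at 0° is gauche with OCH3 at 300° (0.5); Cl at 240° is gauche with OCH3 at 300° (0.5). Total 1.7 kcal/mol.
A has the lowest total (1.2 kcal/mol).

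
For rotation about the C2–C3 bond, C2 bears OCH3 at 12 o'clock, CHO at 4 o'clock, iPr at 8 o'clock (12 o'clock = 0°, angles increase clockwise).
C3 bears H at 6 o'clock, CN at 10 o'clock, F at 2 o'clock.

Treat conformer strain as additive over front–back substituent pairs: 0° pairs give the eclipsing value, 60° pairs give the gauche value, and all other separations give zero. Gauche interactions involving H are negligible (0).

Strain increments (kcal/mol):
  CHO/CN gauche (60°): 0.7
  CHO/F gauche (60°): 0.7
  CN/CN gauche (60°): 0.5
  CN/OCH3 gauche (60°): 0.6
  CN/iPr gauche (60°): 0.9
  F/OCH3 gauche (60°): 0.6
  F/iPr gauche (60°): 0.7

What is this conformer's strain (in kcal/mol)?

This conformer (staggered): OCH3(0°)/CN(300°) gauche 0.6; OCH3(0°)/F(60°) gauche 0.6; CHO(120°)/F(60°) gauche 0.7; iPr(240°)/CN(300°) gauche 0.9 → 2.8 kcal/mol.

2.8 kcal/mol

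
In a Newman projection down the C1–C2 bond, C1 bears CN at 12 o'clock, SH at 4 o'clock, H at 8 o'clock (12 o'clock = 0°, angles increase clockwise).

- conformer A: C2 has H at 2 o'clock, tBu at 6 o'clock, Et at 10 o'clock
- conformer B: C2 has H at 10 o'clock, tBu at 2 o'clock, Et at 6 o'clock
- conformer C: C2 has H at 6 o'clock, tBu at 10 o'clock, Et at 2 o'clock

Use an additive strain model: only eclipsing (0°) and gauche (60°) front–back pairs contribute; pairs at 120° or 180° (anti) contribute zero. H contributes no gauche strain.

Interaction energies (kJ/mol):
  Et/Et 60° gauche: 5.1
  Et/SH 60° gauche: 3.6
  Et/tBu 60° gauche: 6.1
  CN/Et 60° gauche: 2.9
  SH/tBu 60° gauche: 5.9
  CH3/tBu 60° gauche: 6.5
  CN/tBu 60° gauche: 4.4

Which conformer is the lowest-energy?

A

A (staggered): CN(0°)/Et(300°) gauche 2.9; SH(120°)/tBu(180°) gauche 5.9 → 8.8 kJ/mol.
B (staggered): CN(0°)/tBu(60°) gauche 4.4; SH(120°)/tBu(60°) gauche 5.9; SH(120°)/Et(180°) gauche 3.6 → 13.9 kJ/mol.
C (staggered): CN(0°)/tBu(300°) gauche 4.4; CN(0°)/Et(60°) gauche 2.9; SH(120°)/Et(60°) gauche 3.6 → 10.9 kJ/mol.
A has the lowest total (8.8 kJ/mol).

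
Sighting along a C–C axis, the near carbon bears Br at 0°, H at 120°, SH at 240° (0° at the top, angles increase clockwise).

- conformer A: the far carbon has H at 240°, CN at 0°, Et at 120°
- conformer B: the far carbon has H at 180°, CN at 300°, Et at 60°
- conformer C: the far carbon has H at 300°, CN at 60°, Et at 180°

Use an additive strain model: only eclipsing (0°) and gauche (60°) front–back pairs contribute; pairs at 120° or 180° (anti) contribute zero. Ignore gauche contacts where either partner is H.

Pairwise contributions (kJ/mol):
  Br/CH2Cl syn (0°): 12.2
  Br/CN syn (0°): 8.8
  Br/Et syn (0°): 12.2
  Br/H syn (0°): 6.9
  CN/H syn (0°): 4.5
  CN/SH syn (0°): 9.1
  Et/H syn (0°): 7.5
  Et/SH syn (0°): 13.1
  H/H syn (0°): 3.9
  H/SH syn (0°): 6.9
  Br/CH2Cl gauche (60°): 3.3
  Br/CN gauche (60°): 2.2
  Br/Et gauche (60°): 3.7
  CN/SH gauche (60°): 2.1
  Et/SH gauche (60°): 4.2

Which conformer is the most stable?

C

A (eclipsed): Br(0°)/CN(0°) eclipsed 8.8; H(120°)/Et(120°) eclipsed 7.5; SH(240°)/H(240°) eclipsed 6.9 → 23.2 kJ/mol.
B (staggered): Br(0°)/CN(300°) gauche 2.2; Br(0°)/Et(60°) gauche 3.7; SH(240°)/CN(300°) gauche 2.1 → 8.0 kJ/mol.
C (staggered): Br(0°)/CN(60°) gauche 2.2; SH(240°)/Et(180°) gauche 4.2 → 6.4 kJ/mol.
C has the lowest total (6.4 kJ/mol).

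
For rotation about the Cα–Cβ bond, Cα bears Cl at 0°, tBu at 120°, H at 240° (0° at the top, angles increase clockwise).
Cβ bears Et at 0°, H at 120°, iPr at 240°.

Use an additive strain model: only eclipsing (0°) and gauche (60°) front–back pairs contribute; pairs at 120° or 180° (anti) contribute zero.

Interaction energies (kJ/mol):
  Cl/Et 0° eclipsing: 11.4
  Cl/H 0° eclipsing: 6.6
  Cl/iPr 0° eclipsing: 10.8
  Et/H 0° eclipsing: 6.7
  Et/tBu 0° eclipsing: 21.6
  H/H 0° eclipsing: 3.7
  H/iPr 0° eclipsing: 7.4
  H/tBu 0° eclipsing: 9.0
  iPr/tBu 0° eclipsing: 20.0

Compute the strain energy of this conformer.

This conformer (eclipsed): Cl(0°)/Et(0°) eclipsed 11.4; tBu(120°)/H(120°) eclipsed 9.0; H(240°)/iPr(240°) eclipsed 7.4 → 27.8 kJ/mol.

27.8 kJ/mol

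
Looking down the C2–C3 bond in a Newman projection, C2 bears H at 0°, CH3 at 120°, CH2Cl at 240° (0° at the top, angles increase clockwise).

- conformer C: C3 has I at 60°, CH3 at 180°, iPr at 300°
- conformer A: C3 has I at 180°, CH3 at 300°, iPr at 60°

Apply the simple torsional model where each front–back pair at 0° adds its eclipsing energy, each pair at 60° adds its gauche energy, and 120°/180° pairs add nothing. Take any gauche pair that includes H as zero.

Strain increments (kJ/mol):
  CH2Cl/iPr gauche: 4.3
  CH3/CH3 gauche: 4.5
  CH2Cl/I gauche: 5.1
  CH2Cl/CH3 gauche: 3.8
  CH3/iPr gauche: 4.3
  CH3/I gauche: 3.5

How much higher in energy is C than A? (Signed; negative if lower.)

C (staggered): CH3(120°)/I(60°) gauche 3.5; CH3(120°)/CH3(180°) gauche 4.5; CH2Cl(240°)/CH3(180°) gauche 3.8; CH2Cl(240°)/iPr(300°) gauche 4.3 → 16.1 kJ/mol.
A (staggered): CH3(120°)/I(180°) gauche 3.5; CH3(120°)/iPr(60°) gauche 4.3; CH2Cl(240°)/I(180°) gauche 5.1; CH2Cl(240°)/CH3(300°) gauche 3.8 → 16.7 kJ/mol.
E(C) − E(A) = 16.1 − 16.7 = -0.6 kJ/mol.

-0.6 kJ/mol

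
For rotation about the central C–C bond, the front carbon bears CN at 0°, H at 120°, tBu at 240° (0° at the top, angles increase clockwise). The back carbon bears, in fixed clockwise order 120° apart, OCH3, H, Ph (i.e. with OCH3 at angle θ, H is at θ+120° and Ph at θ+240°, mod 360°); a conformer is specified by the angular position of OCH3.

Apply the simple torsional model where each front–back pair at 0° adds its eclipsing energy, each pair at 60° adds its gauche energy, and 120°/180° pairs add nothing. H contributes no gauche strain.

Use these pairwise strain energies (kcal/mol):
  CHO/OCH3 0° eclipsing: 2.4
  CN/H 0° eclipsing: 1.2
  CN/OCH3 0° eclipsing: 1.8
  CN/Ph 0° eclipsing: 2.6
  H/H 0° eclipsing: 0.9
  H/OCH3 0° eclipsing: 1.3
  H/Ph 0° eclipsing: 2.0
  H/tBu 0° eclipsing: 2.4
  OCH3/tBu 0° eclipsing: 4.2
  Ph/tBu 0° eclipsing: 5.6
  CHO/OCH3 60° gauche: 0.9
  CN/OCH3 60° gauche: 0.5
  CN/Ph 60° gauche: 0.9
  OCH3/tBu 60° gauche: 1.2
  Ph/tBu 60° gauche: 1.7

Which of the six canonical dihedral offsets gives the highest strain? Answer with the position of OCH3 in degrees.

0°

OCH3 at 0° (eclipsed): CN(0°)/OCH3(0°) eclipsed 1.8; H(120°)/H(120°) eclipsed 0.9; tBu(240°)/Ph(240°) eclipsed 5.6 → 8.3 kcal/mol.
OCH3 at 60° (staggered): CN(0°)/OCH3(60°) gauche 0.5; CN(0°)/Ph(300°) gauche 0.9; tBu(240°)/Ph(300°) gauche 1.7 → 3.1 kcal/mol.
OCH3 at 120° (eclipsed): CN(0°)/Ph(0°) eclipsed 2.6; H(120°)/OCH3(120°) eclipsed 1.3; tBu(240°)/H(240°) eclipsed 2.4 → 6.3 kcal/mol.
OCH3 at 180° (staggered): CN(0°)/Ph(60°) gauche 0.9; tBu(240°)/OCH3(180°) gauche 1.2 → 2.1 kcal/mol.
OCH3 at 240° (eclipsed): CN(0°)/H(0°) eclipsed 1.2; H(120°)/Ph(120°) eclipsed 2.0; tBu(240°)/OCH3(240°) eclipsed 4.2 → 7.4 kcal/mol.
OCH3 at 300° (staggered): CN(0°)/OCH3(300°) gauche 0.5; tBu(240°)/OCH3(300°) gauche 1.2; tBu(240°)/Ph(180°) gauche 1.7 → 3.4 kcal/mol.
The maximum (8.3 kcal/mol) occurs with OCH3 at 0°.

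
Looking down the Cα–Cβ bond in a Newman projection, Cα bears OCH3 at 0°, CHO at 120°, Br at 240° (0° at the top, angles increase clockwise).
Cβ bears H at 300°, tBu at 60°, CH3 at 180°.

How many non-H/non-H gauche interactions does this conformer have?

4

Non-H gauche pairs: OCH3(0°)/tBu(60°); CHO(120°)/tBu(60°); CHO(120°)/CH3(180°); Br(240°)/CH3(180°) — 4 interactions.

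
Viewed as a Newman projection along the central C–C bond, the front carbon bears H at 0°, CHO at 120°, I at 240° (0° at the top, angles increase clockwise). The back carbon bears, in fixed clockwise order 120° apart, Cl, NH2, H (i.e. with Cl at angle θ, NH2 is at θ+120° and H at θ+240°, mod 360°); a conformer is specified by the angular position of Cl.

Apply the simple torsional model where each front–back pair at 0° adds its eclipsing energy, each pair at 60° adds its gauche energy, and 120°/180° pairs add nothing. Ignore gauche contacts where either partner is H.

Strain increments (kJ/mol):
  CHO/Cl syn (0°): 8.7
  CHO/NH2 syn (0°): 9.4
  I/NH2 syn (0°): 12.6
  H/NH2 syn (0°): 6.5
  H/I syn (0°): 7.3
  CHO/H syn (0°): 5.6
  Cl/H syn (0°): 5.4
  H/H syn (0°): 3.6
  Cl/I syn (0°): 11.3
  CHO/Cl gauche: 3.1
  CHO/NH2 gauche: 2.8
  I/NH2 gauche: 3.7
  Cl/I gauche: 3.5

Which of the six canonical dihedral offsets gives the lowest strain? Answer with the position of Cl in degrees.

Cl at 0° (eclipsed): H–Cl eclipsed, CHO–NH2 eclipsed, I–H eclipsed; 5.4 + 9.4 + 7.3 = 22.1 kJ/mol.
Cl at 60° (staggered): CHO–Cl gauche, CHO–NH2 gauche, I–NH2 gauche; 3.1 + 2.8 + 3.7 = 9.6 kJ/mol.
Cl at 120° (eclipsed): H–H eclipsed, CHO–Cl eclipsed, I–NH2 eclipsed; 3.6 + 8.7 + 12.6 = 24.9 kJ/mol.
Cl at 180° (staggered): CHO–Cl gauche, I–Cl gauche, I–NH2 gauche; 3.1 + 3.5 + 3.7 = 10.3 kJ/mol.
Cl at 240° (eclipsed): H–NH2 eclipsed, CHO–H eclipsed, I–Cl eclipsed; 6.5 + 5.6 + 11.3 = 23.4 kJ/mol.
Cl at 300° (staggered): CHO–NH2 gauche, I–Cl gauche; 2.8 + 3.5 = 6.3 kJ/mol.
The minimum (6.3 kJ/mol) occurs with Cl at 300°.

300°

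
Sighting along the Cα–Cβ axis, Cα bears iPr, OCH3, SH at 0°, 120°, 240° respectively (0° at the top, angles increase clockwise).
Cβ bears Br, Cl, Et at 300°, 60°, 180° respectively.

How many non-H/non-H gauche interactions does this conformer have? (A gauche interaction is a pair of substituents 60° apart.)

Non-H gauche pairs: iPr(0°)/Br(300°); iPr(0°)/Cl(60°); OCH3(120°)/Cl(60°); OCH3(120°)/Et(180°); SH(240°)/Br(300°); SH(240°)/Et(180°) — 6 interactions.

6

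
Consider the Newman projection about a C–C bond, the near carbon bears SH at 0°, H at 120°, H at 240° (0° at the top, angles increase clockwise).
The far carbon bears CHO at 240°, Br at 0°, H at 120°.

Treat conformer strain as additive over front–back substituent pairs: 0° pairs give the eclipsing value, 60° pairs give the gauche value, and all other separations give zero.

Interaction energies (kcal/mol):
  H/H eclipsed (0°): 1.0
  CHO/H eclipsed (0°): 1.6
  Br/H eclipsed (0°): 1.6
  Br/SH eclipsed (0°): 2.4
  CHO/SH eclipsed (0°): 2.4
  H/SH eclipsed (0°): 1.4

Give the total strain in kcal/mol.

This conformer (eclipsed): SH–Br eclipsed, H–H eclipsed, H–CHO eclipsed; 2.4 + 1.0 + 1.6 = 5.0 kcal/mol.

5.0 kcal/mol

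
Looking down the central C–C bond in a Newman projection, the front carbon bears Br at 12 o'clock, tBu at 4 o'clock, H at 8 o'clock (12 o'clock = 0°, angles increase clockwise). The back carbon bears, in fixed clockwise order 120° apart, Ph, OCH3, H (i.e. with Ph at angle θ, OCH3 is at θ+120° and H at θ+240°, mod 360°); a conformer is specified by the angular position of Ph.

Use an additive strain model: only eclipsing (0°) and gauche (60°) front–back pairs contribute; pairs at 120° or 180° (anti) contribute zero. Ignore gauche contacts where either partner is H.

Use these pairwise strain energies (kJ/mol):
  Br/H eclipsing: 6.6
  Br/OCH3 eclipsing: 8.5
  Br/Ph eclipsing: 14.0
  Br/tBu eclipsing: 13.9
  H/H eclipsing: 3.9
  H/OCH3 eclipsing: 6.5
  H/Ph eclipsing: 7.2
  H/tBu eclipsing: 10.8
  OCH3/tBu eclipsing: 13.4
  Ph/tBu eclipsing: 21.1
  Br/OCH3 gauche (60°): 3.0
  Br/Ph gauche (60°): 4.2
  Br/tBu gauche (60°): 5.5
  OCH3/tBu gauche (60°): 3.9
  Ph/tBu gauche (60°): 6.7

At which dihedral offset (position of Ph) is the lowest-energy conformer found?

Ph at 0° (eclipsed): Br(0°)/Ph(0°) eclipsed 14.0; tBu(120°)/OCH3(120°) eclipsed 13.4; H(240°)/H(240°) eclipsed 3.9 → 31.3 kJ/mol.
Ph at 60° (staggered): Br(0°)/Ph(60°) gauche 4.2; tBu(120°)/Ph(60°) gauche 6.7; tBu(120°)/OCH3(180°) gauche 3.9 → 14.8 kJ/mol.
Ph at 120° (eclipsed): Br(0°)/H(0°) eclipsed 6.6; tBu(120°)/Ph(120°) eclipsed 21.1; H(240°)/OCH3(240°) eclipsed 6.5 → 34.2 kJ/mol.
Ph at 180° (staggered): Br(0°)/OCH3(300°) gauche 3.0; tBu(120°)/Ph(180°) gauche 6.7 → 9.7 kJ/mol.
Ph at 240° (eclipsed): Br(0°)/OCH3(0°) eclipsed 8.5; tBu(120°)/H(120°) eclipsed 10.8; H(240°)/Ph(240°) eclipsed 7.2 → 26.5 kJ/mol.
Ph at 300° (staggered): Br(0°)/Ph(300°) gauche 4.2; Br(0°)/OCH3(60°) gauche 3.0; tBu(120°)/OCH3(60°) gauche 3.9 → 11.1 kJ/mol.
The minimum (9.7 kJ/mol) occurs with Ph at 180°.

180°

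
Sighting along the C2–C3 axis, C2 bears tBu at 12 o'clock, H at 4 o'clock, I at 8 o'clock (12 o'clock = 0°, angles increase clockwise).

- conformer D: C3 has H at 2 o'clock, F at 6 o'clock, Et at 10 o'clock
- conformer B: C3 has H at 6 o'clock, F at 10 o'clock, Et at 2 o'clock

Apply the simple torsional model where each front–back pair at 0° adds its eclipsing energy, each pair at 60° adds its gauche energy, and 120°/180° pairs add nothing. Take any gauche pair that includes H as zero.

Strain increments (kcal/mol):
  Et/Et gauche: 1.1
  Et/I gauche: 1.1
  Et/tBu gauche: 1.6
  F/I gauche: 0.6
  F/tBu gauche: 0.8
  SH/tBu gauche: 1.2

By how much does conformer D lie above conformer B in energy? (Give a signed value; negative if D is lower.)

+0.3 kcal/mol

D (staggered): tBu–Et gauche, I–F gauche, I–Et gauche; 1.6 + 0.6 + 1.1 = 3.3 kcal/mol.
B (staggered): tBu–F gauche, tBu–Et gauche, I–F gauche; 0.8 + 1.6 + 0.6 = 3.0 kcal/mol.
E(D) − E(B) = 3.3 − 3.0 = +0.3 kcal/mol.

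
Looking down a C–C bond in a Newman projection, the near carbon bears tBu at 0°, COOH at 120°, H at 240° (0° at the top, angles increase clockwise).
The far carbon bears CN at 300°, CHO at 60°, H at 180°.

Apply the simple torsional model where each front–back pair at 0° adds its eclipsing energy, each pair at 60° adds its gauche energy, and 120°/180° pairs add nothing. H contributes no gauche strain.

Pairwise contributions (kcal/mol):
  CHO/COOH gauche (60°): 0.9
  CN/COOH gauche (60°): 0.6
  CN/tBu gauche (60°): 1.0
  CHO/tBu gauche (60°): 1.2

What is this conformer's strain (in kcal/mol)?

3.1 kcal/mol

This conformer (staggered): tBu(0°)/CN(300°) gauche 1.0; tBu(0°)/CHO(60°) gauche 1.2; COOH(120°)/CHO(60°) gauche 0.9 → 3.1 kcal/mol.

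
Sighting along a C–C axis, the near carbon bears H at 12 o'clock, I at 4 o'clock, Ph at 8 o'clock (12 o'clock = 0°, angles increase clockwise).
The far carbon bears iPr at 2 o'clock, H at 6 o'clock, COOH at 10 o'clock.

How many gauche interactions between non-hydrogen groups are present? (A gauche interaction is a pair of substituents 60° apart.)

2

Non-H gauche pairs: I(120°)/iPr(60°); Ph(240°)/COOH(300°) — 2 interactions.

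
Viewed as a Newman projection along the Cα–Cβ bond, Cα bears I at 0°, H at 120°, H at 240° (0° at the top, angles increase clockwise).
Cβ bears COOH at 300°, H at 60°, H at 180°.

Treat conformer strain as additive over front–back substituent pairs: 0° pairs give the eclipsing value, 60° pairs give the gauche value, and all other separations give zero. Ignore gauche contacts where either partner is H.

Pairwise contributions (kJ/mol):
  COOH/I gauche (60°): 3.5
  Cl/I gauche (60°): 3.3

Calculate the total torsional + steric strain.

3.5 kJ/mol

This conformer (staggered): I(0°)/COOH(300°) gauche 3.5 → 3.5 kJ/mol.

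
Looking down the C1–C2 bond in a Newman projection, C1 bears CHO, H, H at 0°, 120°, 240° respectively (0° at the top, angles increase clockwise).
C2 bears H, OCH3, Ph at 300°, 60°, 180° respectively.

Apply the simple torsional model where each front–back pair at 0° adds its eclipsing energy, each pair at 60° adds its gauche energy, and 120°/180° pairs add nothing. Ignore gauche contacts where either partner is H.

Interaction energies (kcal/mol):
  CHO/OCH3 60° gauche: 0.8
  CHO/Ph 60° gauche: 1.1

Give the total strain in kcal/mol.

0.8 kcal/mol

This conformer is staggered. CHO at 0° is gauche with OCH3 at 60° (0.8). Total 0.8 kcal/mol.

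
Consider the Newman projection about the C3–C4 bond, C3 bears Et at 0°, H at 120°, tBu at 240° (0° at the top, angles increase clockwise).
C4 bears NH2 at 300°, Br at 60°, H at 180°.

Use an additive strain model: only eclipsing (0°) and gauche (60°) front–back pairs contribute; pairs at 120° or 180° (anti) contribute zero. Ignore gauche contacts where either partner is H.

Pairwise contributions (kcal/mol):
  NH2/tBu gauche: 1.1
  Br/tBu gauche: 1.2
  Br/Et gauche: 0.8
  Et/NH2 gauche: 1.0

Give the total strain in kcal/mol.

This conformer (staggered): Et–NH2 gauche, Et–Br gauche, tBu–NH2 gauche; 1.0 + 0.8 + 1.1 = 2.9 kcal/mol.

2.9 kcal/mol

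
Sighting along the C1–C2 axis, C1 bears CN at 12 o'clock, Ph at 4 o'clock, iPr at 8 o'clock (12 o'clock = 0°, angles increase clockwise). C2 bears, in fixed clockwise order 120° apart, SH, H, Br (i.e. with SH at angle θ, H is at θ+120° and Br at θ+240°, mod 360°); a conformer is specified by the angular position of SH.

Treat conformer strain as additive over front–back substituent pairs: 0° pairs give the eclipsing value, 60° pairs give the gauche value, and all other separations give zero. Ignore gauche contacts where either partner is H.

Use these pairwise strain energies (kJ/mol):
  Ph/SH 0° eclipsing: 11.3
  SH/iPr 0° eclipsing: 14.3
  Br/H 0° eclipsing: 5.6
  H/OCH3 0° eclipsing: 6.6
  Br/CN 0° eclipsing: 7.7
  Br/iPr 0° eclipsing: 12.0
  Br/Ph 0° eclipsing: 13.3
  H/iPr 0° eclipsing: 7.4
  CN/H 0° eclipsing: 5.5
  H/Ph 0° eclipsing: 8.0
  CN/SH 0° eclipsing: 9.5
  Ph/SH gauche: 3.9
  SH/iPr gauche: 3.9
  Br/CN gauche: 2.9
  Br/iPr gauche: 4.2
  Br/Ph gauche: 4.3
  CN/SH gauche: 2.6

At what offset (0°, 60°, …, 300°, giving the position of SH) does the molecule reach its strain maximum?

SH at 0° (eclipsed): CN(0°)/SH(0°) eclipsed 9.5; Ph(120°)/H(120°) eclipsed 8.0; iPr(240°)/Br(240°) eclipsed 12.0 → 29.5 kJ/mol.
SH at 60° (staggered): CN(0°)/SH(60°) gauche 2.6; CN(0°)/Br(300°) gauche 2.9; Ph(120°)/SH(60°) gauche 3.9; iPr(240°)/Br(300°) gauche 4.2 → 13.6 kJ/mol.
SH at 120° (eclipsed): CN(0°)/Br(0°) eclipsed 7.7; Ph(120°)/SH(120°) eclipsed 11.3; iPr(240°)/H(240°) eclipsed 7.4 → 26.4 kJ/mol.
SH at 180° (staggered): CN(0°)/Br(60°) gauche 2.9; Ph(120°)/SH(180°) gauche 3.9; Ph(120°)/Br(60°) gauche 4.3; iPr(240°)/SH(180°) gauche 3.9 → 15.0 kJ/mol.
SH at 240° (eclipsed): CN(0°)/H(0°) eclipsed 5.5; Ph(120°)/Br(120°) eclipsed 13.3; iPr(240°)/SH(240°) eclipsed 14.3 → 33.1 kJ/mol.
SH at 300° (staggered): CN(0°)/SH(300°) gauche 2.6; Ph(120°)/Br(180°) gauche 4.3; iPr(240°)/SH(300°) gauche 3.9; iPr(240°)/Br(180°) gauche 4.2 → 15.0 kJ/mol.
The maximum (33.1 kJ/mol) occurs with SH at 240°.

240°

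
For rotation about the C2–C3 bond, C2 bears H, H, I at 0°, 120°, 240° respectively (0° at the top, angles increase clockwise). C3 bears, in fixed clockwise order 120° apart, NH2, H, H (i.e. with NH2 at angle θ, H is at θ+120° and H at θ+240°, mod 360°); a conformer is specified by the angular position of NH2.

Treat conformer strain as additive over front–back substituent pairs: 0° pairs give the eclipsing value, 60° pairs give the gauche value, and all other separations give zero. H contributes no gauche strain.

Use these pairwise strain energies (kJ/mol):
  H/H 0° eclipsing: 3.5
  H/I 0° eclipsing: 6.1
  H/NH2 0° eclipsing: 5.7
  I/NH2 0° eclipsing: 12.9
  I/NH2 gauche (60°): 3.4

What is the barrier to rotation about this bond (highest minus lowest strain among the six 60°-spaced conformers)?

NH2 at 0° (eclipsed): H–NH2 eclipsed, H–H eclipsed, I–H eclipsed; 5.7 + 3.5 + 6.1 = 15.3 kJ/mol.
NH2 at 60° (staggered): no non-H gauche contacts → 0.0 kJ/mol.
NH2 at 120° (eclipsed): H–H eclipsed, H–NH2 eclipsed, I–H eclipsed; 3.5 + 5.7 + 6.1 = 15.3 kJ/mol.
NH2 at 180° (staggered): I–NH2 gauche; 3.4 = 3.4 kJ/mol.
NH2 at 240° (eclipsed): H–H eclipsed, H–H eclipsed, I–NH2 eclipsed; 3.5 + 3.5 + 12.9 = 19.9 kJ/mol.
NH2 at 300° (staggered): I–NH2 gauche; 3.4 = 3.4 kJ/mol.
Max at 240° (19.9 kJ/mol), min at 60° (0.0 kJ/mol); barrier = 19.9 kJ/mol.

19.9 kJ/mol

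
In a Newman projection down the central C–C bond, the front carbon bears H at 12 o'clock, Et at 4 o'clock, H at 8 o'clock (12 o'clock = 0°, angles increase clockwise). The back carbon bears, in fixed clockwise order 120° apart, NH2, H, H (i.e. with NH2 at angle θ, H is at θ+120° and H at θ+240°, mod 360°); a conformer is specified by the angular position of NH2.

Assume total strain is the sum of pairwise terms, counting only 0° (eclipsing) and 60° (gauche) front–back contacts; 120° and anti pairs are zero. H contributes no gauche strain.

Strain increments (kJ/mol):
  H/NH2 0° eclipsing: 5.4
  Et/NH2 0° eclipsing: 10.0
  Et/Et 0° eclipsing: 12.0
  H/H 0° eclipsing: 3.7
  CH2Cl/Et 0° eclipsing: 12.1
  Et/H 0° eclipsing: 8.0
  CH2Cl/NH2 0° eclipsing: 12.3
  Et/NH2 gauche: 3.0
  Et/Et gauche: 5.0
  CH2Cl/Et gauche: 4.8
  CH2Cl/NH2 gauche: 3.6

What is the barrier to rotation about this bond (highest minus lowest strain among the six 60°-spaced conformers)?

NH2 at 0° is eclipsed. H at 0° is eclipsed with NH2 at 0° (5.4); Et at 120° is eclipsed with H at 120° (8.0); H at 240° is eclipsed with H at 240° (3.7). Total 17.1 kJ/mol.
NH2 at 60° is staggered. Et at 120° is gauche with NH2 at 60° (3.0). Total 3.0 kJ/mol.
NH2 at 120° is eclipsed. H at 0° is eclipsed with H at 0° (3.7); Et at 120° is eclipsed with NH2 at 120° (10.0); H at 240° is eclipsed with H at 240° (3.7). Total 17.4 kJ/mol.
NH2 at 180° is staggered. Et at 120° is gauche with NH2 at 180° (3.0). Total 3.0 kJ/mol.
NH2 at 240° is eclipsed. H at 0° is eclipsed with H at 0° (3.7); Et at 120° is eclipsed with H at 120° (8.0); H at 240° is eclipsed with NH2 at 240° (5.4). Total 17.1 kJ/mol.
NH2 at 300° (staggered): no non-H gauche contacts → 0.0 kJ/mol.
Max at 120° (17.4 kJ/mol), min at 300° (0.0 kJ/mol); barrier = 17.4 kJ/mol.

17.4 kJ/mol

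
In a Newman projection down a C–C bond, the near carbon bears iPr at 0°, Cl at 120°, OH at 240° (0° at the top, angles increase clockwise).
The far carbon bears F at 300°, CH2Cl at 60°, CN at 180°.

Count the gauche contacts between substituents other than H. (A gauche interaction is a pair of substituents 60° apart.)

Non-H gauche pairs: iPr(0°)/F(300°); iPr(0°)/CH2Cl(60°); Cl(120°)/CH2Cl(60°); Cl(120°)/CN(180°); OH(240°)/F(300°); OH(240°)/CN(180°) — 6 interactions.

6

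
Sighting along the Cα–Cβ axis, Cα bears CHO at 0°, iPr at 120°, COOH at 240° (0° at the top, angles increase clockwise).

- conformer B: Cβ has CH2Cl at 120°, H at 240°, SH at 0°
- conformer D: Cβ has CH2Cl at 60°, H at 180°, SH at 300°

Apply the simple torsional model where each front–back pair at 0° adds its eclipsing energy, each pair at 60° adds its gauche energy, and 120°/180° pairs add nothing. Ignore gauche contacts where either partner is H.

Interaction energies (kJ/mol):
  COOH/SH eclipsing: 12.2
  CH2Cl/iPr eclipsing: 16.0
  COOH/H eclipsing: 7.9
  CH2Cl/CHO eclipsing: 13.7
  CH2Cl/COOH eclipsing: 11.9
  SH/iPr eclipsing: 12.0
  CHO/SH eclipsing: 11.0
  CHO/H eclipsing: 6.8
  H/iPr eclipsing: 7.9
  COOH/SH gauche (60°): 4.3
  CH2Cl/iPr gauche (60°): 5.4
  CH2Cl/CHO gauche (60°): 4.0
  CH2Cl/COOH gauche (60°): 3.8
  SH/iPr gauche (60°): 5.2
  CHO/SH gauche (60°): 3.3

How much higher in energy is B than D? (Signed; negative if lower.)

+17.9 kJ/mol

B is eclipsed. CHO at 0° is eclipsed with SH at 0° (11.0); iPr at 120° is eclipsed with CH2Cl at 120° (16.0); COOH at 240° is eclipsed with H at 240° (7.9). Total 34.9 kJ/mol.
D is staggered. CHO at 0° is gauche with CH2Cl at 60° (4.0); CHO at 0° is gauche with SH at 300° (3.3); iPr at 120° is gauche with CH2Cl at 60° (5.4); COOH at 240° is gauche with SH at 300° (4.3). Total 17.0 kJ/mol.
E(B) − E(D) = 34.9 − 17.0 = +17.9 kJ/mol.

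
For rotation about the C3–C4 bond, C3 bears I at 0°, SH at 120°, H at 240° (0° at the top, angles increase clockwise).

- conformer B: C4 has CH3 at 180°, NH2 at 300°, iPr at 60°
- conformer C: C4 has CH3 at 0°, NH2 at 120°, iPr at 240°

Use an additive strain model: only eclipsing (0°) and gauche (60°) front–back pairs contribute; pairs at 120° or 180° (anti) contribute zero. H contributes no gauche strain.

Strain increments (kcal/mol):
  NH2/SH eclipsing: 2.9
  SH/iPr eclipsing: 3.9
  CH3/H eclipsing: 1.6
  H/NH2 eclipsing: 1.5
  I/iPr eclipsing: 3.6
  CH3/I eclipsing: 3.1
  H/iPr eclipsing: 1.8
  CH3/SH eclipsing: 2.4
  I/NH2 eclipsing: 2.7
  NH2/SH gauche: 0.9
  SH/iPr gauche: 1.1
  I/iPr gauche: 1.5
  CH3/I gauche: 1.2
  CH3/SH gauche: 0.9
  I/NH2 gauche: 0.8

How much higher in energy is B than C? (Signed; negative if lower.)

B (staggered): I–NH2 gauche, I–iPr gauche, SH–CH3 gauche, SH–iPr gauche; 0.8 + 1.5 + 0.9 + 1.1 = 4.3 kcal/mol.
C (eclipsed): I–CH3 eclipsed, SH–NH2 eclipsed, H–iPr eclipsed; 3.1 + 2.9 + 1.8 = 7.8 kcal/mol.
E(B) − E(C) = 4.3 − 7.8 = -3.5 kcal/mol.

-3.5 kcal/mol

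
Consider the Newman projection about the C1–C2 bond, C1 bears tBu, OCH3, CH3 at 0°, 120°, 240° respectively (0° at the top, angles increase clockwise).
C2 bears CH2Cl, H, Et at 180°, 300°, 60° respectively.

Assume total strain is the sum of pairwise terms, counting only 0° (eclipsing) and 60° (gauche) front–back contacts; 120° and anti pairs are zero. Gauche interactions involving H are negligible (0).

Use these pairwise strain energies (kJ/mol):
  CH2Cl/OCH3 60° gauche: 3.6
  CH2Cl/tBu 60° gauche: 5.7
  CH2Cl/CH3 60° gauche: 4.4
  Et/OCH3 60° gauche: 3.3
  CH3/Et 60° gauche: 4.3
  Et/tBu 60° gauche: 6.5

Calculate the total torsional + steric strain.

This conformer (staggered): tBu(0°)/Et(60°) gauche 6.5; OCH3(120°)/CH2Cl(180°) gauche 3.6; OCH3(120°)/Et(60°) gauche 3.3; CH3(240°)/CH2Cl(180°) gauche 4.4 → 17.8 kJ/mol.

17.8 kJ/mol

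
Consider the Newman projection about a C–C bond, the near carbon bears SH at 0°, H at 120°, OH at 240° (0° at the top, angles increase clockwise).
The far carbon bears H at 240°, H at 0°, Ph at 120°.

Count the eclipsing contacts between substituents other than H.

Every eclipsing pair involves H, so the count is 0.

0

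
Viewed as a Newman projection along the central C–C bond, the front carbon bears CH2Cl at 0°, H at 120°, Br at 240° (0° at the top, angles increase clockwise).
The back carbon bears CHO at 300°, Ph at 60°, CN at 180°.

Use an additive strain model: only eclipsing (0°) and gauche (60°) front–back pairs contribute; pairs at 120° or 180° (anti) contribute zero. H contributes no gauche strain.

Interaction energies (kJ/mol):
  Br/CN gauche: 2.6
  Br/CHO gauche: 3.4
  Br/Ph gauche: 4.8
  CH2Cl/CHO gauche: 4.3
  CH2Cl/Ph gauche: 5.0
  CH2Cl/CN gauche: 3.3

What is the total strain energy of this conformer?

This conformer (staggered): CH2Cl(0°)/CHO(300°) gauche 4.3; CH2Cl(0°)/Ph(60°) gauche 5.0; Br(240°)/CHO(300°) gauche 3.4; Br(240°)/CN(180°) gauche 2.6 → 15.3 kJ/mol.

15.3 kJ/mol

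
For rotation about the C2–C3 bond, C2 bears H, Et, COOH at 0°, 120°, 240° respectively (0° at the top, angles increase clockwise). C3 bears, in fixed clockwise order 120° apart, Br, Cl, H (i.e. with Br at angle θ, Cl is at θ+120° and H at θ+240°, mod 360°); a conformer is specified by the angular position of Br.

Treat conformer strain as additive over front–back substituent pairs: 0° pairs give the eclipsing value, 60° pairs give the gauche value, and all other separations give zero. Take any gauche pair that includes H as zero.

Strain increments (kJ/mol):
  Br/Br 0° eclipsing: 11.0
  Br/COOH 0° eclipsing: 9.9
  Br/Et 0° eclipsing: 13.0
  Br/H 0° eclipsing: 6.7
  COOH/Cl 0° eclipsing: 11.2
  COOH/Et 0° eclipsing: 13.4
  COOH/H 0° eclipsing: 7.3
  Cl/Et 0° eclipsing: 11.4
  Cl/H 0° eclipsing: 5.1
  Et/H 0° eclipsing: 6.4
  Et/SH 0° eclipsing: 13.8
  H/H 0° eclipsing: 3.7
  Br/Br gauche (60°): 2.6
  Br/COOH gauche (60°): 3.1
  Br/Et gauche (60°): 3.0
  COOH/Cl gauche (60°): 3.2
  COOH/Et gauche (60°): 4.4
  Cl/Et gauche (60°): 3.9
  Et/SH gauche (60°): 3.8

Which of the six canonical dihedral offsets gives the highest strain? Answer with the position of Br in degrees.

120°

Br at 0° (eclipsed): H–Br eclipsed, Et–Cl eclipsed, COOH–H eclipsed; 6.7 + 11.4 + 7.3 = 25.4 kJ/mol.
Br at 60° (staggered): Et–Br gauche, Et–Cl gauche, COOH–Cl gauche; 3.0 + 3.9 + 3.2 = 10.1 kJ/mol.
Br at 120° (eclipsed): H–H eclipsed, Et–Br eclipsed, COOH–Cl eclipsed; 3.7 + 13.0 + 11.2 = 27.9 kJ/mol.
Br at 180° (staggered): Et–Br gauche, COOH–Br gauche, COOH–Cl gauche; 3.0 + 3.1 + 3.2 = 9.3 kJ/mol.
Br at 240° (eclipsed): H–Cl eclipsed, Et–H eclipsed, COOH–Br eclipsed; 5.1 + 6.4 + 9.9 = 21.4 kJ/mol.
Br at 300° (staggered): Et–Cl gauche, COOH–Br gauche; 3.9 + 3.1 = 7.0 kJ/mol.
The maximum (27.9 kJ/mol) occurs with Br at 120°.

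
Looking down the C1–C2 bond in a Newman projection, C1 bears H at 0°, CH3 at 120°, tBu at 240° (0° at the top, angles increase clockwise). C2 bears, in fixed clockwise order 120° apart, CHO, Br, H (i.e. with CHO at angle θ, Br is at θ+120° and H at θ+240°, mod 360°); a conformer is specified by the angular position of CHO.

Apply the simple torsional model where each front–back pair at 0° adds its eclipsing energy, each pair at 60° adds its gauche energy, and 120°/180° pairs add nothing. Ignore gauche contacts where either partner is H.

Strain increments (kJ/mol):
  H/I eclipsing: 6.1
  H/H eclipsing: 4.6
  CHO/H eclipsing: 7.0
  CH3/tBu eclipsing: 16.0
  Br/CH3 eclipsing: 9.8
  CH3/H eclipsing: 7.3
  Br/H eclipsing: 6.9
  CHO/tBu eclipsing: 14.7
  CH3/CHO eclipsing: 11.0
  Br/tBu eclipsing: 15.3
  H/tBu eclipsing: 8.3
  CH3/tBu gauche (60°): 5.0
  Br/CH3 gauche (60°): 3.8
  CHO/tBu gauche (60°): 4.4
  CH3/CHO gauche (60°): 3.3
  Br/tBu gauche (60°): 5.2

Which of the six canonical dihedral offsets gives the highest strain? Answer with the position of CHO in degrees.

120°

CHO at 0° is eclipsed. H at 0° is eclipsed with CHO at 0° (7.0); CH3 at 120° is eclipsed with Br at 120° (9.8); tBu at 240° is eclipsed with H at 240° (8.3). Total 25.1 kJ/mol.
CHO at 60° is staggered. CH3 at 120° is gauche with CHO at 60° (3.3); CH3 at 120° is gauche with Br at 180° (3.8); tBu at 240° is gauche with Br at 180° (5.2). Total 12.3 kJ/mol.
CHO at 120° is eclipsed. H at 0° is eclipsed with H at 0° (4.6); CH3 at 120° is eclipsed with CHO at 120° (11.0); tBu at 240° is eclipsed with Br at 240° (15.3). Total 30.9 kJ/mol.
CHO at 180° is staggered. CH3 at 120° is gauche with CHO at 180° (3.3); tBu at 240° is gauche with CHO at 180° (4.4); tBu at 240° is gauche with Br at 300° (5.2). Total 12.9 kJ/mol.
CHO at 240° is eclipsed. H at 0° is eclipsed with Br at 0° (6.9); CH3 at 120° is eclipsed with H at 120° (7.3); tBu at 240° is eclipsed with CHO at 240° (14.7). Total 28.9 kJ/mol.
CHO at 300° is staggered. CH3 at 120° is gauche with Br at 60° (3.8); tBu at 240° is gauche with CHO at 300° (4.4). Total 8.2 kJ/mol.
The maximum (30.9 kJ/mol) occurs with CHO at 120°.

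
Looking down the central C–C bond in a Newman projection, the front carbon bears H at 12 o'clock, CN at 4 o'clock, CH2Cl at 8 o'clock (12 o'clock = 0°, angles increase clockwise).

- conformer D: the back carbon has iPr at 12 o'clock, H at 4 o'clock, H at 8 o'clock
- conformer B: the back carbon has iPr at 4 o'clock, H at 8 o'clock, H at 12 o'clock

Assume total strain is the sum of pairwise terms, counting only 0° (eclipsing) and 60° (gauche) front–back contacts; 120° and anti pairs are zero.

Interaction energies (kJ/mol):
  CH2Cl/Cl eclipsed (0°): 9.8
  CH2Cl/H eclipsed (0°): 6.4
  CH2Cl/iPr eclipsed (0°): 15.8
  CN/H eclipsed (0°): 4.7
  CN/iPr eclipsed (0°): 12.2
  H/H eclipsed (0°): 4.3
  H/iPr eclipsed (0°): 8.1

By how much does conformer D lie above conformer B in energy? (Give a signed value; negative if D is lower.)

-3.7 kJ/mol

D (eclipsed): H–iPr eclipsed, CN–H eclipsed, CH2Cl–H eclipsed; 8.1 + 4.7 + 6.4 = 19.2 kJ/mol.
B (eclipsed): H–H eclipsed, CN–iPr eclipsed, CH2Cl–H eclipsed; 4.3 + 12.2 + 6.4 = 22.9 kJ/mol.
E(D) − E(B) = 19.2 − 22.9 = -3.7 kJ/mol.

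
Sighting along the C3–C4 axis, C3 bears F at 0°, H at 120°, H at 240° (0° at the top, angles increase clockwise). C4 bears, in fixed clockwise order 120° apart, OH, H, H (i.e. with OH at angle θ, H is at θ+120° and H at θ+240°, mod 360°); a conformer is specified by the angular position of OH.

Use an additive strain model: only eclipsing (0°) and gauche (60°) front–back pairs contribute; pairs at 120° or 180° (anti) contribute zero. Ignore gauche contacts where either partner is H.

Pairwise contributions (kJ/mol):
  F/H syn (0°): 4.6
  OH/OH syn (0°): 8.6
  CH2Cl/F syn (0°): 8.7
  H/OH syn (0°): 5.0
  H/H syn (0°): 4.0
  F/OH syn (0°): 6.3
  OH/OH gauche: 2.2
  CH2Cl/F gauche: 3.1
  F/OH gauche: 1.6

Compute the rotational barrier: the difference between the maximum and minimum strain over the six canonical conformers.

14.3 kJ/mol

OH at 0° (eclipsed): F–OH eclipsed, H–H eclipsed, H–H eclipsed; 6.3 + 4.0 + 4.0 = 14.3 kJ/mol.
OH at 60° (staggered): F–OH gauche; 1.6 = 1.6 kJ/mol.
OH at 120° (eclipsed): F–H eclipsed, H–OH eclipsed, H–H eclipsed; 4.6 + 5.0 + 4.0 = 13.6 kJ/mol.
OH at 180° (staggered): no non-H gauche contacts → 0.0 kJ/mol.
OH at 240° (eclipsed): F–H eclipsed, H–H eclipsed, H–OH eclipsed; 4.6 + 4.0 + 5.0 = 13.6 kJ/mol.
OH at 300° (staggered): F–OH gauche; 1.6 = 1.6 kJ/mol.
Max at 0° (14.3 kJ/mol), min at 180° (0.0 kJ/mol); barrier = 14.3 kJ/mol.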